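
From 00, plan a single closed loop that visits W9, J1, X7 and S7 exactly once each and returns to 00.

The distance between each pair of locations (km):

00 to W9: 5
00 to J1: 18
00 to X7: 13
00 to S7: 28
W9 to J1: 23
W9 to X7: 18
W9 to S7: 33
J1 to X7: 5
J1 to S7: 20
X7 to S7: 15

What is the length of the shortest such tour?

00 - W9 - J1 - X7 - S7 - 00: 5+23+5+15+28 = 76
00 - W9 - J1 - S7 - X7 - 00: 5+23+20+15+13 = 76
00 - W9 - X7 - J1 - S7 - 00: 5+18+5+20+28 = 76
00 - W9 - X7 - S7 - J1 - 00: 5+18+15+20+18 = 76
00 - W9 - S7 - J1 - X7 - 00: 5+33+20+5+13 = 76
00 - W9 - S7 - X7 - J1 - 00: 5+33+15+5+18 = 76
00 - J1 - W9 - X7 - S7 - 00: 18+23+18+15+28 = 102
00 - J1 - W9 - S7 - X7 - 00: 18+23+33+15+13 = 102
00 - J1 - X7 - W9 - S7 - 00: 18+5+18+33+28 = 102
00 - J1 - S7 - W9 - X7 - 00: 18+20+33+18+13 = 102
00 - X7 - W9 - J1 - S7 - 00: 13+18+23+20+28 = 102
00 - X7 - J1 - W9 - S7 - 00: 13+5+23+33+28 = 102
The minimum is 76.
One optimal route: 00 → W9 → J1 → X7 → S7 → 00 (or its reverse).

76 km — the shortest possible round trip.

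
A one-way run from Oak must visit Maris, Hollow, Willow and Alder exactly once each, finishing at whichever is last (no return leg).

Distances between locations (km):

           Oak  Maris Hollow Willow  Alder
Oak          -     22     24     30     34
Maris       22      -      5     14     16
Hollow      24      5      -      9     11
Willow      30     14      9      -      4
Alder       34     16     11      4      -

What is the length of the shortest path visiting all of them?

Shortest open route: 40 km.

There are 4! = 24 possible orderings.
Oak - Maris - Hollow - Willow - Alder: 22+5+9+4 = 40
Oak - Maris - Hollow - Alder - Willow: 22+5+11+4 = 42
Oak - Maris - Willow - Hollow - Alder: 22+14+9+11 = 56
Oak - Maris - Willow - Alder - Hollow: 22+14+4+11 = 51
Oak - Maris - Alder - Hollow - Willow: 22+16+11+9 = 58
Oak - Maris - Alder - Willow - Hollow: 22+16+4+9 = 51
Oak - Hollow - Maris - Willow - Alder: 24+5+14+4 = 47
Oak - Hollow - Maris - Alder - Willow: 24+5+16+4 = 49
Oak - Hollow - Willow - Maris - Alder: 24+9+14+16 = 63
Oak - Hollow - Willow - Alder - Maris: 24+9+4+16 = 53
Oak - Hollow - Alder - Maris - Willow: 24+11+16+14 = 65
Oak - Hollow - Alder - Willow - Maris: 24+11+4+14 = 53
Oak - Willow - Maris - Hollow - Alder: 30+14+5+11 = 60
Oak - Willow - Maris - Alder - Hollow: 30+14+16+11 = 71
… (10 more)
The minimum is 40.
One shortest path: Oak → Maris → Hollow → Willow → Alder.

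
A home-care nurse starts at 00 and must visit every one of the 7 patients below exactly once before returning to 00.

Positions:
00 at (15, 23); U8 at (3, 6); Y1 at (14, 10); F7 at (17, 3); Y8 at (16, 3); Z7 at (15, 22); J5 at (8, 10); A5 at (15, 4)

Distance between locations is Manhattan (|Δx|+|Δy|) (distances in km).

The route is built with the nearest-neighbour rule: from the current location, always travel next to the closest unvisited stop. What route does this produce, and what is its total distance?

68 km along 00 → Z7 → Y1 → J5 → U8 → A5 → Y8 → F7 → 00.

At 00 the remaining stops are Z7 1, Y1 14, A5 19, J5 20, Y8 21, F7 22, U8 29; go to Z7.
At Z7 the remaining stops are Y1 13, A5 18, J5 19, Y8 20, F7 21, U8 28; go to Y1.
At Y1 the remaining stops are J5 6, A5 7, Y8 9, F7 10, U8 15; go to J5.
At J5 the remaining stops are U8 9, A5 13, Y8 15, F7 16; go to U8.
At U8 the remaining stops are A5 14, Y8 16, F7 17; go to A5.
At A5 the remaining stops are Y8 2, F7 3; go to Y8.
At Y8 the remaining stops are F7 1; go to F7.
Return F7→00: 22.
Total = 1 + 13 + 6 + 9 + 14 + 2 + 1 + 22 = 68.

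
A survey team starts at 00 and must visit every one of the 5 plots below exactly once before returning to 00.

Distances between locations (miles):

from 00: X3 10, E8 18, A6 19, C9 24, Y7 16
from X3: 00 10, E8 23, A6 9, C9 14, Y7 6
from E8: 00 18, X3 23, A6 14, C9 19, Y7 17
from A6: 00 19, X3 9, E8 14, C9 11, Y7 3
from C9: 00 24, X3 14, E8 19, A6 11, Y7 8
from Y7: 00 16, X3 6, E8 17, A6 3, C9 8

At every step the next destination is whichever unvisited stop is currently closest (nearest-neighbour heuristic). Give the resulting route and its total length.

00 → [X3:10 / Y7:16 / E8:18 / A6:19 / C9:24] → X3 (10)
X3 → [Y7:6 / A6:9 / C9:14 / E8:23] → Y7 (6)
Y7 → [A6:3 / C9:8 / E8:17] → A6 (3)
A6 → [C9:11 / E8:14] → C9 (11)
C9 → [E8:19] → E8 (19)
Return E8→00: 18.
Total = 10 + 6 + 3 + 11 + 19 + 18 = 67.

Nearest-neighbour total = 67 miles; route 00 → X3 → Y7 → A6 → C9 → E8 → 00.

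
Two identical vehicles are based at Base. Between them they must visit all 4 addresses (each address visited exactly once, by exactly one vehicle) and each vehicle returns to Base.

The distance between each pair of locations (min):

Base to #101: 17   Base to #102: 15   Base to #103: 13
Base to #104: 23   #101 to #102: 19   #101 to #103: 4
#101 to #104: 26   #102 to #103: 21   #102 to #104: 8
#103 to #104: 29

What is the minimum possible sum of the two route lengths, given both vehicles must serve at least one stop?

80 min — the smallest possible combined total.

Try each way of splitting the stops between the two vehicles (each non-empty) and, for each split, find the best tour for each vehicle:
  {#101} + {#102, #103, #104}: 34 + 65 = 99
  {#102} + {#101, #103, #104}: 30 + 66 = 96
  {#101, #102} + {#103, #104}: 51 + 65 = 116
  {#103} + {#101, #102, #104}: 26 + 66 = 92
  {#101, #103} + {#102, #104}: 34 + 46 = 80
  {#102, #103} + {#101, #104}: 49 + 66 = 115
  … (7 splits in total)
Best: vehicle 1 Base → #101 → #103 → Base = 34; vehicle 2 Base → #102 → #104 → Base = 46; combined 80.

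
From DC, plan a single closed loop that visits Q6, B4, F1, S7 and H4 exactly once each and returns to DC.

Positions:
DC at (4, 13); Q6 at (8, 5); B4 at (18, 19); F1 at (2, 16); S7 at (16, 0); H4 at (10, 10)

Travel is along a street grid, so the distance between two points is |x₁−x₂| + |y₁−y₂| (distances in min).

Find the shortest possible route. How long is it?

With 5 stops there are 5!/2 = 60 distinct round trips (a route and its reverse cost the same).
DC - Q6 - B4 - F1 - S7 - H4 - DC: 12+24+19+30+16+9 = 110
DC - Q6 - B4 - F1 - H4 - S7 - DC: 12+24+19+14+16+25 = 110
DC - Q6 - B4 - S7 - F1 - H4 - DC: 12+24+21+30+14+9 = 110
DC - Q6 - B4 - S7 - H4 - F1 - DC: 12+24+21+16+14+5 = 92
DC - Q6 - B4 - H4 - F1 - S7 - DC: 12+24+17+14+30+25 = 122
DC - Q6 - B4 - H4 - S7 - F1 - DC: 12+24+17+16+30+5 = 104
DC - Q6 - F1 - B4 - S7 - H4 - DC: 12+17+19+21+16+9 = 94
DC - Q6 - F1 - B4 - H4 - S7 - DC: 12+17+19+17+16+25 = 106
DC - Q6 - F1 - S7 - B4 - H4 - DC: 12+17+30+21+17+9 = 106
DC - Q6 - F1 - S7 - H4 - B4 - DC: 12+17+30+16+17+20 = 112
DC - Q6 - F1 - H4 - B4 - S7 - DC: 12+17+14+17+21+25 = 106
DC - Q6 - F1 - H4 - S7 - B4 - DC: 12+17+14+16+21+20 = 100
DC - Q6 - S7 - B4 - F1 - H4 - DC: 12+13+21+19+14+9 = 88
DC - Q6 - S7 - B4 - H4 - F1 - DC: 12+13+21+17+14+5 = 82
… (46 more)
DC - F1 - B4 - S7 - Q6 - H4 - DC: 5+19+21+13+7+9 = 74  ← best
The minimum is 74.
One optimal route: DC → F1 → B4 → S7 → Q6 → H4 → DC (or its reverse).

Shortest round trip = 74 min.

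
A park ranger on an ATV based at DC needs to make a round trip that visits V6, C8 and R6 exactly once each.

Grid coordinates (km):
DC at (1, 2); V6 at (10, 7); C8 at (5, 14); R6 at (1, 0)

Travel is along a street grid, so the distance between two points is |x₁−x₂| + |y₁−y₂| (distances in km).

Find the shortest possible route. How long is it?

DC - V6 - C8 - R6 - DC: 14+12+18+2 = 46
DC - V6 - R6 - C8 - DC: 14+16+18+16 = 64
DC - C8 - V6 - R6 - DC: 16+12+16+2 = 46
The minimum is 46.
One optimal route: DC → V6 → C8 → R6 → DC (or its reverse).

Shortest round trip = 46 km.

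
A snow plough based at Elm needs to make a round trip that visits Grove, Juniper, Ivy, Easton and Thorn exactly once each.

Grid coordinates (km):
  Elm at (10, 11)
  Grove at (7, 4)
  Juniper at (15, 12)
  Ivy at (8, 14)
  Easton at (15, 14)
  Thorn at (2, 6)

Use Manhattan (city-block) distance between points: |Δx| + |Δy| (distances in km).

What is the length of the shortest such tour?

Shortest round trip = 46 km.

Elm - Grove - Juniper - Ivy - Easton - Thorn - Elm: 10+16+9+7+21+13 = 76
Elm - Grove - Juniper - Ivy - Thorn - Easton - Elm: 10+16+9+14+21+8 = 78
Elm - Grove - Juniper - Easton - Ivy - Thorn - Elm: 10+16+2+7+14+13 = 62
Elm - Grove - Juniper - Easton - Thorn - Ivy - Elm: 10+16+2+21+14+5 = 68
Elm - Grove - Juniper - Thorn - Ivy - Easton - Elm: 10+16+19+14+7+8 = 74
Elm - Grove - Juniper - Thorn - Easton - Ivy - Elm: 10+16+19+21+7+5 = 78
Elm - Grove - Ivy - Juniper - Easton - Thorn - Elm: 10+11+9+2+21+13 = 66
Elm - Grove - Ivy - Juniper - Thorn - Easton - Elm: 10+11+9+19+21+8 = 78
Elm - Grove - Ivy - Easton - Juniper - Thorn - Elm: 10+11+7+2+19+13 = 62
Elm - Grove - Ivy - Easton - Thorn - Juniper - Elm: 10+11+7+21+19+6 = 74
Elm - Grove - Ivy - Thorn - Juniper - Easton - Elm: 10+11+14+19+2+8 = 64
Elm - Grove - Ivy - Thorn - Easton - Juniper - Elm: 10+11+14+21+2+6 = 64
Elm - Grove - Easton - Juniper - Ivy - Thorn - Elm: 10+18+2+9+14+13 = 66
Elm - Grove - Easton - Juniper - Thorn - Ivy - Elm: 10+18+2+19+14+5 = 68
… (46 more)
Elm - Grove - Thorn - Ivy - Easton - Juniper - Elm: 10+7+14+7+2+6 = 46  ← best
The minimum is 46.
One optimal route: Elm → Grove → Thorn → Ivy → Easton → Juniper → Elm (or its reverse).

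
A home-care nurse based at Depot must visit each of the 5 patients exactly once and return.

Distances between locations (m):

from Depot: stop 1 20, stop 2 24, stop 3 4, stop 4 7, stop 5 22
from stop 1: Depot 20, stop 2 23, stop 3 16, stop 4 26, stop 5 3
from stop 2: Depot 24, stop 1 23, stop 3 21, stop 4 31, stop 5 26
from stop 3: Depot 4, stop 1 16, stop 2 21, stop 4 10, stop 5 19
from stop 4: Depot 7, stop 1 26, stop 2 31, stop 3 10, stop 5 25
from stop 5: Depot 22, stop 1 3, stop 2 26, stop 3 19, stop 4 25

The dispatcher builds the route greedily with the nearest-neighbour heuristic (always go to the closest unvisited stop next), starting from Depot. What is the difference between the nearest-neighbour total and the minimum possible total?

Excess over optimum: 6 m.

Depot: stop 3=4, stop 4=7, stop 1=20, stop 5=22, stop 2=24 ⇒ stop 3
stop 3: stop 4=10, stop 1=16, stop 5=19, stop 2=21 ⇒ stop 4
stop 4: stop 5=25, stop 1=26, stop 2=31 ⇒ stop 5
stop 5: stop 1=3, stop 2=26 ⇒ stop 1
stop 1: stop 2=23 ⇒ stop 2
NN route Depot → stop 3 → stop 4 → stop 5 → stop 1 → stop 2 → Depot costs 89.
Optimal: Depot → stop 3 → stop 2 → stop 1 → stop 5 → stop 4 → Depot costs 83 (by enumerating all 60 distinct tours).
Excess = 89 − 83 = 6.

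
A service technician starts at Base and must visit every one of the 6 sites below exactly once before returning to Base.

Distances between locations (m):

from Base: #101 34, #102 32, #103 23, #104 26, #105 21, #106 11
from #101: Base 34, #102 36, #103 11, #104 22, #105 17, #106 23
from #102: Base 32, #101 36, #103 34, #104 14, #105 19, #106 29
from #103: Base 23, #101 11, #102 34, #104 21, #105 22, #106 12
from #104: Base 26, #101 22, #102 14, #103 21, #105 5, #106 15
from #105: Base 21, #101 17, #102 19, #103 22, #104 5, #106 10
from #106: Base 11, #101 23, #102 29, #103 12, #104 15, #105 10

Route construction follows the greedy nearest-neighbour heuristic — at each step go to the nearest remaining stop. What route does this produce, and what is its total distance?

Nearest-neighbour total = 119 m; route Base → #106 → #105 → #104 → #102 → #103 → #101 → Base.

From Base: distances to unvisited — #106=11, #105=21, #103=23, #104=26, #102=32, #101=34. Nearest is #106 (11).
From #106: distances to unvisited — #105=10, #103=12, #104=15, #101=23, #102=29. Nearest is #105 (10).
From #105: distances to unvisited — #104=5, #101=17, #102=19, #103=22. Nearest is #104 (5).
From #104: distances to unvisited — #102=14, #103=21, #101=22. Nearest is #102 (14).
From #102: distances to unvisited — #103=34, #101=36. Nearest is #103 (34).
From #103: distances to unvisited — #101=11. Nearest is #101 (11).
Return #101→Base: 34.
Total = 11 + 10 + 5 + 14 + 34 + 11 + 34 = 119.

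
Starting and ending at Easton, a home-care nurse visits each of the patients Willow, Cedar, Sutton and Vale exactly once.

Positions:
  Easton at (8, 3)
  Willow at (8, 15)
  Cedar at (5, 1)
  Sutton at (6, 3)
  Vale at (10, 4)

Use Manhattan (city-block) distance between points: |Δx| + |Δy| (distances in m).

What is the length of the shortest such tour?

Shortest round trip = 38 m.

Easton - Willow - Cedar - Sutton - Vale - Easton: 12+17+3+5+3 = 40
Easton - Willow - Cedar - Vale - Sutton - Easton: 12+17+8+5+2 = 44
Easton - Willow - Sutton - Cedar - Vale - Easton: 12+14+3+8+3 = 40
Easton - Willow - Sutton - Vale - Cedar - Easton: 12+14+5+8+5 = 44
Easton - Willow - Vale - Cedar - Sutton - Easton: 12+13+8+3+2 = 38
Easton - Willow - Vale - Sutton - Cedar - Easton: 12+13+5+3+5 = 38
Easton - Cedar - Willow - Sutton - Vale - Easton: 5+17+14+5+3 = 44
Easton - Cedar - Willow - Vale - Sutton - Easton: 5+17+13+5+2 = 42
Easton - Cedar - Sutton - Willow - Vale - Easton: 5+3+14+13+3 = 38
Easton - Cedar - Vale - Willow - Sutton - Easton: 5+8+13+14+2 = 42
Easton - Sutton - Willow - Cedar - Vale - Easton: 2+14+17+8+3 = 44
Easton - Sutton - Cedar - Willow - Vale - Easton: 2+3+17+13+3 = 38
The minimum is 38.
One optimal route: Easton → Willow → Vale → Cedar → Sutton → Easton (or its reverse).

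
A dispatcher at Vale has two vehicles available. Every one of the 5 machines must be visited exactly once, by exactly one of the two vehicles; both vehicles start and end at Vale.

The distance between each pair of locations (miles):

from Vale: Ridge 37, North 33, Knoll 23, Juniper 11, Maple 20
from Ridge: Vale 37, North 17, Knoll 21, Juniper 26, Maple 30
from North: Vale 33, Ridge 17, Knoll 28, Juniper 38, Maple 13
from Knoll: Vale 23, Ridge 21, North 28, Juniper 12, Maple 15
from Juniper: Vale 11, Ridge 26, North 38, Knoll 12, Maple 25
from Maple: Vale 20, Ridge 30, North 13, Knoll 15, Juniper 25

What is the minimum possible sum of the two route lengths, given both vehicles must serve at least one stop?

There are 2^4 − 1 = 15 ways to divide the 5 stops into two non-empty groups. For each, the best each vehicle can do is its own shortest tour through its group:
  {Ridge} + {North, Knoll, Juniper, Maple}: 74 + 84 = 158
  {North} + {Ridge, Knoll, Juniper, Maple}: 66 + 93 = 159
  {Ridge, North} + {Knoll, Juniper, Maple}: 87 + 58 = 145
  {Knoll} + {Ridge, North, Juniper, Maple}: 46 + 87 = 133
  {Ridge, Knoll} + {North, Juniper, Maple}: 81 + 82 = 163
  {North, Knoll} + {Ridge, Juniper, Maple}: 84 + 87 = 171
  … (15 splits in total)
  {Juniper} + {Ridge, North, Knoll, Maple}: 22 + 94 = 116  ← best
Best: vehicle 1 Vale → Juniper → Vale = 22; vehicle 2 Vale → Knoll → Ridge → North → Maple → Vale = 94; combined 116.

Minimum combined distance: 116 miles.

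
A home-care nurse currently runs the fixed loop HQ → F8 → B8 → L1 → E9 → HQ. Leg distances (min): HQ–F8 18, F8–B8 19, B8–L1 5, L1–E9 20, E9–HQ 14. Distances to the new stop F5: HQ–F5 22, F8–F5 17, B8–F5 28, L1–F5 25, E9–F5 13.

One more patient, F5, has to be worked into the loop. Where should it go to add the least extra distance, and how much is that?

Minimum extra distance: 18 min, inserting F5 between L1 and E9.

Insertion cost between consecutive stops i–j is d(i,F5) + d(F5,j) − d(i,j):
  between HQ and F8: 22 + 17 − 18 = 21
  between F8 and B8: 17 + 28 − 19 = 26
  between B8 and L1: 28 + 25 − 5 = 48
  between L1 and E9: 25 + 13 − 20 = 18
  between E9 and HQ: 13 + 22 − 14 = 21
Cheapest insertion is between L1 and E9, adding 18.
New total = 76 + 18 = 94.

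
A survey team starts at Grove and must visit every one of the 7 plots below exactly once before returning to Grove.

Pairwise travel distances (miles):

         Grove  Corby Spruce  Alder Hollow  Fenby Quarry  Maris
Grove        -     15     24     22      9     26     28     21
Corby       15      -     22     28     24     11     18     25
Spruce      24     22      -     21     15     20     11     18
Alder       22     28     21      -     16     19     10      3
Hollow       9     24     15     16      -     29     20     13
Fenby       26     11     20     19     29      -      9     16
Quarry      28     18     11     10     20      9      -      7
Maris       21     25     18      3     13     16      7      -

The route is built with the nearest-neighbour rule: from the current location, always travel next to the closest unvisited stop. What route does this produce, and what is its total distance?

Total distance 101 miles via the nearest-neighbour route Grove → Hollow → Maris → Alder → Quarry → Fenby → Corby → Spruce → Grove.

From Grove: distances to unvisited — Hollow=9, Corby=15, Maris=21, Alder=22, Spruce=24, Fenby=26, Quarry=28. Nearest is Hollow (9).
From Hollow: distances to unvisited — Maris=13, Spruce=15, Alder=16, Quarry=20, Corby=24, Fenby=29. Nearest is Maris (13).
From Maris: distances to unvisited — Alder=3, Quarry=7, Fenby=16, Spruce=18, Corby=25. Nearest is Alder (3).
From Alder: distances to unvisited — Quarry=10, Fenby=19, Spruce=21, Corby=28. Nearest is Quarry (10).
From Quarry: distances to unvisited — Fenby=9, Spruce=11, Corby=18. Nearest is Fenby (9).
From Fenby: distances to unvisited — Corby=11, Spruce=20. Nearest is Corby (11).
From Corby: distances to unvisited — Spruce=22. Nearest is Spruce (22).
Return Spruce→Grove: 24.
Total = 9 + 13 + 3 + 10 + 9 + 11 + 22 + 24 = 101.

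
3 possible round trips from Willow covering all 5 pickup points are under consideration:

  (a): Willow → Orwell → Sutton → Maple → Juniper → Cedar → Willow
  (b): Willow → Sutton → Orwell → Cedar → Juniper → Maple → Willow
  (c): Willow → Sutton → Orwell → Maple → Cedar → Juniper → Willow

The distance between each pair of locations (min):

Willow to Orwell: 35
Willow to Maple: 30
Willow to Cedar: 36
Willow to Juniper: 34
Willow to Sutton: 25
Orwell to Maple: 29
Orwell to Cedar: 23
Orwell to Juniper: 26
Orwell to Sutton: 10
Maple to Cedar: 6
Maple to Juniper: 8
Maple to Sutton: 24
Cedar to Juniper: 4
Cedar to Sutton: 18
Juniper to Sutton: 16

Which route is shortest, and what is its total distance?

Shortest is (b), total 100 min.

(a): 35 + 10 + 24 + 8 + 4 + 36 = 117
(b): 25 + 10 + 23 + 4 + 8 + 30 = 100
(c): 25 + 10 + 29 + 6 + 4 + 34 = 108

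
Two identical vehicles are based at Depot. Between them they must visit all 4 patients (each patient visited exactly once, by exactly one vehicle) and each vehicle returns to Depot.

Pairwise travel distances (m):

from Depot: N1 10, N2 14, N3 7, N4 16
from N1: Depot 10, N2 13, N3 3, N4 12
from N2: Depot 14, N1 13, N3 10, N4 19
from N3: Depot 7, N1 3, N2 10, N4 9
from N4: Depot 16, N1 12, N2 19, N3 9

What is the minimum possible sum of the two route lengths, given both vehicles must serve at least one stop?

Minimum combined distance: 66 m.

There are 2^3 − 1 = 7 ways to divide the 4 stops into two non-empty groups. For each, the best each vehicle can do is its own shortest tour through its group:
  {N1} + {N2, N3, N4}: 20 + 49 = 69
  {N2} + {N1, N3, N4}: 28 + 38 = 66
  {N1, N2} + {N3, N4}: 37 + 32 = 69
  {N3} + {N1, N2, N4}: 14 + 55 = 69
  {N1, N3} + {N2, N4}: 20 + 49 = 69
  {N2, N3} + {N1, N4}: 31 + 38 = 69
  … (7 splits in total)
Best: vehicle 1 Depot → N2 → Depot = 28; vehicle 2 Depot → N1 → N3 → N4 → Depot = 38; combined 66.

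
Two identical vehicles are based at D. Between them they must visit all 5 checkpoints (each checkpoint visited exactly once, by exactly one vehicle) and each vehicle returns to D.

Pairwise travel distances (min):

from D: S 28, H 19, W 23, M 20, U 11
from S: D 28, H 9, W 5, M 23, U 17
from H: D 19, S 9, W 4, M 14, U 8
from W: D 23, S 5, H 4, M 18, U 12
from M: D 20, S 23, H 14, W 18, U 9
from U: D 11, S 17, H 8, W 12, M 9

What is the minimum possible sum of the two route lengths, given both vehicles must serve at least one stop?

93 min — the smallest possible combined total.

There are 2^4 − 1 = 15 ways to divide the 5 stops into two non-empty groups. For each, the best each vehicle can do is its own shortest tour through its group:
  {S} + {H, W, M, U}: 56 + 61 = 117
  {H} + {S, W, M, U}: 38 + 71 = 109
  {S, H} + {W, M, U}: 56 + 61 = 117
  {W} + {S, H, M, U}: 46 + 71 = 117
  {S, W} + {H, M, U}: 56 + 53 = 109
  {H, W} + {S, M, U}: 46 + 71 = 117
  … (15 splits in total)
  {S, H, W, M} + {U}: 71 + 22 = 93  ← best
Best: vehicle 1 D → S → W → H → M → D = 71; vehicle 2 D → U → D = 22; combined 93.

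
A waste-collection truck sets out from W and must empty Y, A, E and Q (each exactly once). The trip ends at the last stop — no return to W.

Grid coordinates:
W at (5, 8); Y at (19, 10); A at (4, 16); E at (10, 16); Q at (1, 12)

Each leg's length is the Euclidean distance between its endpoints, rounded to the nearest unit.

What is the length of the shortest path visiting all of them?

There are 4! = 24 possible orderings.
W → Y → A → E → Q: 14+16+6+10 = 46
W → Y → A → Q → E: 14+16+5+10 = 45
W → Y → E → A → Q: 14+11+6+5 = 36
W → Y → E → Q → A: 14+11+10+5 = 40
W → Y → Q → A → E: 14+18+5+6 = 43
W → Y → Q → E → A: 14+18+10+6 = 48
W → A → Y → E → Q: 8+16+11+10 = 45
W → A → Y → Q → E: 8+16+18+10 = 52
W → A → E → Y → Q: 8+6+11+18 = 43
W → A → E → Q → Y: 8+6+10+18 = 42
W → A → Q → Y → E: 8+5+18+11 = 42
W → A → Q → E → Y: 8+5+10+11 = 34
W → E → Y → A → Q: 9+11+16+5 = 41
W → E → Y → Q → A: 9+11+18+5 = 43
… (10 more)
W → Q → A → E → Y: 6+5+6+11 = 28  ← best
The minimum is 28.
One shortest path: W → Q → A → E → Y.

Shortest open route: 28.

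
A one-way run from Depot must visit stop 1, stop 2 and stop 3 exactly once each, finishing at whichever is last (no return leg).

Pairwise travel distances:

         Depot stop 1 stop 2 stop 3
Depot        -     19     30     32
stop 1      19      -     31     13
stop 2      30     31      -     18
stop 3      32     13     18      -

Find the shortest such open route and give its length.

Minimum one-way distance = 50.

There are 3! = 6 possible orderings.
Depot → stop 1 → stop 2 → stop 3: 19+31+18 = 68
Depot → stop 1 → stop 3 → stop 2: 19+13+18 = 50
Depot → stop 2 → stop 1 → stop 3: 30+31+13 = 74
Depot → stop 2 → stop 3 → stop 1: 30+18+13 = 61
Depot → stop 3 → stop 1 → stop 2: 32+13+31 = 76
Depot → stop 3 → stop 2 → stop 1: 32+18+31 = 81
The minimum is 50.
One shortest path: Depot → stop 1 → stop 3 → stop 2.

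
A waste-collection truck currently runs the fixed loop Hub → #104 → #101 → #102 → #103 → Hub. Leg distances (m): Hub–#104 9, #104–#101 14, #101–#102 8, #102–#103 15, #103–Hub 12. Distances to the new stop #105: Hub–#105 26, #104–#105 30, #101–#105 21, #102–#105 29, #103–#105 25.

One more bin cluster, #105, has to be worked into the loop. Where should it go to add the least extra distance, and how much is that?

Adding 37 m by placing #105 on the #104–#101 leg.

Insertion cost between consecutive stops i–j is d(i,#105) + d(#105,j) − d(i,j):
  between Hub and #104: 26 + 30 − 9 = 47
  between #104 and #101: 30 + 21 − 14 = 37
  between #101 and #102: 21 + 29 − 8 = 42
  between #102 and #103: 29 + 25 − 15 = 39
  between #103 and Hub: 25 + 26 − 12 = 39
Cheapest insertion is between #104 and #101, adding 37.
New total = 58 + 37 = 95.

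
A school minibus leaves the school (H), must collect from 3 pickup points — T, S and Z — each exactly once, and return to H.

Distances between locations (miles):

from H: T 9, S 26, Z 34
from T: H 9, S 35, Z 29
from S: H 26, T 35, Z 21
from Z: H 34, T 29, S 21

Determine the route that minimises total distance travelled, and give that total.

85 miles — the shortest possible round trip.

H→T→S→Z→H: 9+35+21+34 = 99
H→T→Z→S→H: 9+29+21+26 = 85
H→S→T→Z→H: 26+35+29+34 = 124
The minimum is 85.
One optimal route: H → T → Z → S → H (or its reverse).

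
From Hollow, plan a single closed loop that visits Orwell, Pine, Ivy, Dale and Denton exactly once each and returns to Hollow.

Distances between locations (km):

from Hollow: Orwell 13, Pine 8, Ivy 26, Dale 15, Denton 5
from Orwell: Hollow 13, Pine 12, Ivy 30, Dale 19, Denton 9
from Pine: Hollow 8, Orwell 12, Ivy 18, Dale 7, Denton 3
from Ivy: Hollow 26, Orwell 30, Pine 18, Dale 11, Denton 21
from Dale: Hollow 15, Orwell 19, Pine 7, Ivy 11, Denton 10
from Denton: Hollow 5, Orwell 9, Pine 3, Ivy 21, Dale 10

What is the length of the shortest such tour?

Minimum total distance: 69 km.

With 5 stops there are 5!/2 = 60 distinct round trips (a route and its reverse cost the same).
Hollow-Orwell-Pine-Ivy-Dale-Denton-Hollow: 13+12+18+11+10+5 = 69
Hollow-Orwell-Pine-Ivy-Denton-Dale-Hollow: 13+12+18+21+10+15 = 89
Hollow-Orwell-Pine-Dale-Ivy-Denton-Hollow: 13+12+7+11+21+5 = 69
Hollow-Orwell-Pine-Dale-Denton-Ivy-Hollow: 13+12+7+10+21+26 = 89
Hollow-Orwell-Pine-Denton-Ivy-Dale-Hollow: 13+12+3+21+11+15 = 75
Hollow-Orwell-Pine-Denton-Dale-Ivy-Hollow: 13+12+3+10+11+26 = 75
Hollow-Orwell-Ivy-Pine-Dale-Denton-Hollow: 13+30+18+7+10+5 = 83
Hollow-Orwell-Ivy-Pine-Denton-Dale-Hollow: 13+30+18+3+10+15 = 89
Hollow-Orwell-Ivy-Dale-Pine-Denton-Hollow: 13+30+11+7+3+5 = 69
Hollow-Orwell-Ivy-Dale-Denton-Pine-Hollow: 13+30+11+10+3+8 = 75
Hollow-Orwell-Ivy-Denton-Pine-Dale-Hollow: 13+30+21+3+7+15 = 89
Hollow-Orwell-Ivy-Denton-Dale-Pine-Hollow: 13+30+21+10+7+8 = 89
Hollow-Orwell-Dale-Pine-Ivy-Denton-Hollow: 13+19+7+18+21+5 = 83
Hollow-Orwell-Dale-Pine-Denton-Ivy-Hollow: 13+19+7+3+21+26 = 89
… (46 more)
The minimum is 69.
One optimal route: Hollow → Orwell → Pine → Ivy → Dale → Denton → Hollow (or its reverse).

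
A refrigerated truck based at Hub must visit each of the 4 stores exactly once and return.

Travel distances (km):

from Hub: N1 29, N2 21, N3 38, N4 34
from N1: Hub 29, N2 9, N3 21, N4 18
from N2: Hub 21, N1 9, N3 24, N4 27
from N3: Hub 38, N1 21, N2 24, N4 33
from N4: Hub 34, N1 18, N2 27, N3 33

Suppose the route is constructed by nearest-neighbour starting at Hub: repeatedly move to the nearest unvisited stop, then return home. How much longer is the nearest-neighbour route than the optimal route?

Excess over optimum: 1 km.

Hub: N2=21, N1=29, N4=34, N3=38 ⇒ N2
N2: N1=9, N3=24, N4=27 ⇒ N1
N1: N4=18, N3=21 ⇒ N4
N4: N3=33 ⇒ N3
NN route Hub → N2 → N1 → N4 → N3 → Hub costs 119.
Optimal: Hub → N2 → N1 → N3 → N4 → Hub costs 118 (by enumerating all 12 distinct tours).
Excess = 119 − 118 = 1.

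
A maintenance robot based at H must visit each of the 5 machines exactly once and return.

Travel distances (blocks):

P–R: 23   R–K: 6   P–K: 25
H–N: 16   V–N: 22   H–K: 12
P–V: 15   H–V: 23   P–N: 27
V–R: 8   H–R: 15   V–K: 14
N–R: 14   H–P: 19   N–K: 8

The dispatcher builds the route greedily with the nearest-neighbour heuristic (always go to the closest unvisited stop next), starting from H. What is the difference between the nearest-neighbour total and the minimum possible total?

12 blocks longer than the optimal tour.

H: K=12, R=15, N=16, P=19, V=23 ⇒ K
K: R=6, N=8, V=14, P=25 ⇒ R
R: V=8, N=14, P=23 ⇒ V
V: P=15, N=22 ⇒ P
P: N=27 ⇒ N
NN route H → K → R → V → P → N → H costs 84.
Optimal: H → P → V → R → K → N → H costs 72 (by enumerating all 60 distinct tours).
Excess = 84 − 72 = 12.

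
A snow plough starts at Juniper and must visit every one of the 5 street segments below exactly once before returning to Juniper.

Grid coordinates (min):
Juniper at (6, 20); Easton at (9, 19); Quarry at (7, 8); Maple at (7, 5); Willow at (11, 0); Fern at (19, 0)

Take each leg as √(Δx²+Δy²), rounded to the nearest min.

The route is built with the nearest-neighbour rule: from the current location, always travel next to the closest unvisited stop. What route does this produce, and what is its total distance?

55 min along Juniper → Easton → Quarry → Maple → Willow → Fern → Juniper.

From Juniper: distances to unvisited — Easton=3, Quarry=12, Maple=15, Willow=21, Fern=24. Nearest is Easton (3).
From Easton: distances to unvisited — Quarry=11, Maple=14, Willow=19, Fern=21. Nearest is Quarry (11).
From Quarry: distances to unvisited — Maple=3, Willow=9, Fern=14. Nearest is Maple (3).
From Maple: distances to unvisited — Willow=6, Fern=13. Nearest is Willow (6).
From Willow: distances to unvisited — Fern=8. Nearest is Fern (8).
Return Fern→Juniper: 24.
Total = 3 + 11 + 3 + 6 + 8 + 24 = 55.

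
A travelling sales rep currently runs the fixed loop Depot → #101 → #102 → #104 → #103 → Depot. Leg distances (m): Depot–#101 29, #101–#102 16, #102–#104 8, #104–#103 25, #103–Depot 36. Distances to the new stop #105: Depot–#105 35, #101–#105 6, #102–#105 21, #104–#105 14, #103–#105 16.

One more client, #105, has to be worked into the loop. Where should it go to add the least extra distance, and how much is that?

Minimum extra distance: 5 m, inserting #105 between #104 and #103.

Insertion cost between consecutive stops i–j is d(i,#105) + d(#105,j) − d(i,j):
  between Depot and #101: 35 + 6 − 29 = 12
  between #101 and #102: 6 + 21 − 16 = 11
  between #102 and #104: 21 + 14 − 8 = 27
  between #104 and #103: 14 + 16 − 25 = 5
  between #103 and Depot: 16 + 35 − 36 = 15
Cheapest insertion is between #104 and #103, adding 5.
New total = 114 + 5 = 119.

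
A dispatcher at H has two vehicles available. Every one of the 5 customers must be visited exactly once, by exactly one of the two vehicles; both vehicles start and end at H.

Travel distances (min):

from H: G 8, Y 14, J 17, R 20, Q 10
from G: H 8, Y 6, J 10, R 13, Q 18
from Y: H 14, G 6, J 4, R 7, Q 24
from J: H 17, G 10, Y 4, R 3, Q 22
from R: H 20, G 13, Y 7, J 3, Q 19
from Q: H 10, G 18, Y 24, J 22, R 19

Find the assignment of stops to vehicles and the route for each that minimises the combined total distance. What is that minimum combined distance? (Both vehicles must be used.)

Minimum combined distance: 61 min.

Check every non-empty split of the stops between the two vehicles; for each half take its own optimal tour:
  {G} + {Y, J, R, Q}: 16 + 50 = 66
  {Y} + {G, J, R, Q}: 28 + 50 = 78
  {G, Y} + {J, R, Q}: 28 + 49 = 77
  {J} + {G, Y, R, Q}: 34 + 50 = 84
  {G, J} + {Y, R, Q}: 35 + 50 = 85
  {Y, J} + {G, R, Q}: 35 + 50 = 85
  … (15 splits in total)
  {G, Y, J, R} + {Q}: 41 + 20 = 61  ← best
Best: vehicle 1 H → G → Y → J → R → H = 41; vehicle 2 H → Q → H = 20; combined 61.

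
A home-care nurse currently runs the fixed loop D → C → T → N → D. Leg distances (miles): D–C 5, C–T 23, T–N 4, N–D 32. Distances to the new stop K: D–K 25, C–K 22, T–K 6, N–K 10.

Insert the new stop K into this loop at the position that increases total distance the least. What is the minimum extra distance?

Minimum extra distance: 3 miles, inserting K between N and D.

Insertion cost between consecutive stops i–j is d(i,K) + d(K,j) − d(i,j):
  between D and C: 25 + 22 − 5 = 42
  between C and T: 22 + 6 − 23 = 5
  between T and N: 6 + 10 − 4 = 12
  between N and D: 10 + 25 − 32 = 3
Cheapest insertion is between N and D, adding 3.
New total = 64 + 3 = 67.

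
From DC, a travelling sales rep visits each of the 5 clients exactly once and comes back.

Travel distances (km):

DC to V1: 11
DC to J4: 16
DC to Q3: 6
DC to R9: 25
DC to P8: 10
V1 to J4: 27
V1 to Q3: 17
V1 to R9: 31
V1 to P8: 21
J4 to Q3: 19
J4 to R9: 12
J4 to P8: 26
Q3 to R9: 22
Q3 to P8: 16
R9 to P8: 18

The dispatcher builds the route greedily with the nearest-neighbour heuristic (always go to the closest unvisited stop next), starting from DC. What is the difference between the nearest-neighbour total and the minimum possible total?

From DC: Q3=6, P8=10, V1=11, J4=16, R9=25 → choose Q3 (6).
From Q3: P8=16, V1=17, J4=19, R9=22 → choose P8 (16).
From P8: R9=18, V1=21, J4=26 → choose R9 (18).
From R9: J4=12, V1=31 → choose J4 (12).
From J4: V1=27 → choose V1 (27).
NN route DC → Q3 → P8 → R9 → J4 → V1 → DC costs 90.
Optimal: DC → V1 → Q3 → J4 → R9 → P8 → DC costs 87 (by enumerating all 60 distinct tours).
Excess = 90 − 87 = 3.

3 km longer than the optimal tour.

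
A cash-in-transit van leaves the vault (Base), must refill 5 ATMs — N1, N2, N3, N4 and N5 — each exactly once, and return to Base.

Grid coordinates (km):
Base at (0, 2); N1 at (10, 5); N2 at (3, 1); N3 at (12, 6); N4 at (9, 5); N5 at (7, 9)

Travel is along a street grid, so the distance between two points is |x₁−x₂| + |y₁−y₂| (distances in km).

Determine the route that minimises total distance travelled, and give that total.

Minimum total distance: 40 km.

With 5 stops there are 5!/2 = 60 distinct round trips (a route and its reverse cost the same).
Base-N1-N2-N3-N4-N5-Base: 13+11+14+4+6+14 = 62
Base-N1-N2-N3-N5-N4-Base: 13+11+14+8+6+12 = 64
Base-N1-N2-N4-N3-N5-Base: 13+11+10+4+8+14 = 60
Base-N1-N2-N4-N5-N3-Base: 13+11+10+6+8+16 = 64
Base-N1-N2-N5-N3-N4-Base: 13+11+12+8+4+12 = 60
Base-N1-N2-N5-N4-N3-Base: 13+11+12+6+4+16 = 62
Base-N1-N3-N2-N4-N5-Base: 13+3+14+10+6+14 = 60
Base-N1-N3-N2-N5-N4-Base: 13+3+14+12+6+12 = 60
Base-N1-N3-N4-N2-N5-Base: 13+3+4+10+12+14 = 56
Base-N1-N3-N4-N5-N2-Base: 13+3+4+6+12+4 = 42
Base-N1-N3-N5-N2-N4-Base: 13+3+8+12+10+12 = 58
Base-N1-N3-N5-N4-N2-Base: 13+3+8+6+10+4 = 44
Base-N1-N4-N2-N3-N5-Base: 13+1+10+14+8+14 = 60
Base-N1-N4-N2-N5-N3-Base: 13+1+10+12+8+16 = 60
… (46 more)
Base-N2-N4-N1-N3-N5-Base: 4+10+1+3+8+14 = 40  ← best
The minimum is 40.
One optimal route: Base → N2 → N4 → N1 → N3 → N5 → Base (or its reverse).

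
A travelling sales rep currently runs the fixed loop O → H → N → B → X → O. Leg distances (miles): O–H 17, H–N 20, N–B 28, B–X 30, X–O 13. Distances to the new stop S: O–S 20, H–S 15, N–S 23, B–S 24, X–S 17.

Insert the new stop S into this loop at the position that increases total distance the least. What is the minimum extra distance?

+11 miles — insert S between B and X.

Insertion cost between consecutive stops i–j is d(i,S) + d(S,j) − d(i,j):
  between O and H: 20 + 15 − 17 = 18
  between H and N: 15 + 23 − 20 = 18
  between N and B: 23 + 24 − 28 = 19
  between B and X: 24 + 17 − 30 = 11
  between X and O: 17 + 20 − 13 = 24
Cheapest insertion is between B and X, adding 11.
New total = 108 + 11 = 119.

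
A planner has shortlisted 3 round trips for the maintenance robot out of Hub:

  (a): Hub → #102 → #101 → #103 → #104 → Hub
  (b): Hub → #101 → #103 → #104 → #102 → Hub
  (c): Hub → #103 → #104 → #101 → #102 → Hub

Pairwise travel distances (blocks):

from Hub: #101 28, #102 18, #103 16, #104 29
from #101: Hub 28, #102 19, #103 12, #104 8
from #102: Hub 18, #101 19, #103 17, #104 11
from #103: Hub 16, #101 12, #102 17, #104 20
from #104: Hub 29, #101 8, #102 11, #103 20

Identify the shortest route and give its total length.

(a): 18 + 19 + 12 + 20 + 29 = 98
(b): 28 + 12 + 20 + 11 + 18 = 89
(c): 16 + 20 + 8 + 19 + 18 = 81

Shortest is (c), total 81 blocks.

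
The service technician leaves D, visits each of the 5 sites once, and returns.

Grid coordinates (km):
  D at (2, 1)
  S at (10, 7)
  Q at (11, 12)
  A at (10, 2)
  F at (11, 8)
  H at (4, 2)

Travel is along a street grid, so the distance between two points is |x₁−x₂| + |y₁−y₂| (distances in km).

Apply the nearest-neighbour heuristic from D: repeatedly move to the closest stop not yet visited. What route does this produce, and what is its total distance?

D → [H:3 / A:9 / S:14 / F:16 / Q:20] → H (3)
H → [A:6 / S:11 / F:13 / Q:17] → A (6)
A → [S:5 / F:7 / Q:11] → S (5)
S → [F:2 / Q:6] → F (2)
F → [Q:4] → Q (4)
Return Q→D: 20.
Total = 3 + 6 + 5 + 2 + 4 + 20 = 40.

Nearest-neighbour total = 40 km; route D → H → A → S → F → Q → D.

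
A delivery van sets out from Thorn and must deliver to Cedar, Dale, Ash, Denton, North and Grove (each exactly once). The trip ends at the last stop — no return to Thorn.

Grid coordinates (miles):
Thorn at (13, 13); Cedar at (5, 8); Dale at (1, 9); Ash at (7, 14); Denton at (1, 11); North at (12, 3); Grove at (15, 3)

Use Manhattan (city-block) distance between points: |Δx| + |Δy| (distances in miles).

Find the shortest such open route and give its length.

Shortest open route: 38 miles.

There are 6! = 720 possible orderings.
Thorn - Cedar - Dale - Ash - Denton - North - Grove: 13+5+11+9+19+3 = 60
Thorn - Cedar - Dale - Ash - Denton - Grove - North: 13+5+11+9+22+3 = 63
Thorn - Cedar - Dale - Ash - North - Denton - Grove: 13+5+11+16+19+22 = 86
Thorn - Cedar - Dale - Ash - North - Grove - Denton: 13+5+11+16+3+22 = 70
Thorn - Cedar - Dale - Ash - Grove - Denton - North: 13+5+11+19+22+19 = 89
Thorn - Cedar - Dale - Ash - Grove - North - Denton: 13+5+11+19+3+19 = 70
Thorn - Cedar - Dale - Denton - Ash - North - Grove: 13+5+2+9+16+3 = 48
Thorn - Cedar - Dale - Denton - Ash - Grove - North: 13+5+2+9+19+3 = 51
… (712 more)
Thorn - Ash - Denton - Dale - Cedar - North - Grove: 7+9+2+5+12+3 = 38  ← best
The minimum is 38.
One shortest path: Thorn → Ash → Denton → Dale → Cedar → North → Grove.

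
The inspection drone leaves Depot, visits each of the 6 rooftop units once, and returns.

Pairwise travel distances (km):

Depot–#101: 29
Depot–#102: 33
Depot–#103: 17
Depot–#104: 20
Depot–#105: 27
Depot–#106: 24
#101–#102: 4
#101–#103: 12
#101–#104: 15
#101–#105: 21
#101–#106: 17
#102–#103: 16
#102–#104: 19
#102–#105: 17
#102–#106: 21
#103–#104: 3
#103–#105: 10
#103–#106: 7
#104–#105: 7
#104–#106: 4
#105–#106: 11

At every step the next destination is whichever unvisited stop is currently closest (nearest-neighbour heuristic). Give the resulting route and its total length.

From Depot: distances to unvisited — #103=17, #104=20, #106=24, #105=27, #101=29, #102=33. Nearest is #103 (17).
From #103: distances to unvisited — #104=3, #106=7, #105=10, #101=12, #102=16. Nearest is #104 (3).
From #104: distances to unvisited — #106=4, #105=7, #101=15, #102=19. Nearest is #106 (4).
From #106: distances to unvisited — #105=11, #101=17, #102=21. Nearest is #105 (11).
From #105: distances to unvisited — #102=17, #101=21. Nearest is #102 (17).
From #102: distances to unvisited — #101=4. Nearest is #101 (4).
Return #101→Depot: 29.
Total = 17 + 3 + 4 + 11 + 17 + 4 + 29 = 85.

Nearest-neighbour total = 85 km; route Depot → #103 → #104 → #106 → #105 → #102 → #101 → Depot.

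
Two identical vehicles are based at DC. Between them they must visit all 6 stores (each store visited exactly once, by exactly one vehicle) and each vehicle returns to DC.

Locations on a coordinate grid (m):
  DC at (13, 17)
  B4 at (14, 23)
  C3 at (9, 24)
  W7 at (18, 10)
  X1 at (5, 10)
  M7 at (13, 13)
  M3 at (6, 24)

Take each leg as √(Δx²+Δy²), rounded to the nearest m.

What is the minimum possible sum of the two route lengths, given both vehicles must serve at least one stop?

58 m — the smallest possible combined total.

Try each way of splitting the stops between the two vehicles (each non-empty) and, for each split, find the best tour for each vehicle:
  {B4} + {C3, W7, X1, M7, M3}: 12 + 48 = 60
  {C3} + {B4, W7, X1, M7, M3}: 16 + 51 = 67
  {B4, C3} + {W7, X1, M7, M3}: 19 + 47 = 66
  {W7} + {B4, C3, X1, M7, M3}: 18 + 41 = 59
  {B4, W7} + {C3, X1, M7, M3}: 29 + 38 = 67
  {C3, W7} + {B4, X1, M7, M3}: 34 + 41 = 75
  … (31 splits in total)
  {M7} + {B4, C3, W7, X1, M3}: 8 + 50 = 58  ← best
Best: vehicle 1 DC → M7 → DC = 8; vehicle 2 DC → B4 → C3 → M3 → X1 → W7 → DC = 50; combined 58.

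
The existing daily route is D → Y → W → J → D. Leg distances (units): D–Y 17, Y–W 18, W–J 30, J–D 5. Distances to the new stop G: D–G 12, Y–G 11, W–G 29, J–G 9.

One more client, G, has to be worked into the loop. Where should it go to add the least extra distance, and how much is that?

Insertion cost between consecutive stops i–j is d(i,G) + d(G,j) − d(i,j):
  between D and Y: 12 + 11 − 17 = 6
  between Y and W: 11 + 29 − 18 = 22
  between W and J: 29 + 9 − 30 = 8
  between J and D: 9 + 12 − 5 = 16
Cheapest insertion is between D and Y, adding 6.
New total = 70 + 6 = 76.

+6 — insert G between D and Y.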